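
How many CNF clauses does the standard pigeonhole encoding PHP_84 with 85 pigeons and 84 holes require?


The PHP encoding has two parts:
1) At-least-one-hole clauses: 85 (one per pigeon, each with 84 literals).
2) At-most-one-pigeon-per-hole clauses: 84 holes * C(85,2) = 84 * 3570 = 299880.
Total clauses = 85 + 299880 = 299965.

299965


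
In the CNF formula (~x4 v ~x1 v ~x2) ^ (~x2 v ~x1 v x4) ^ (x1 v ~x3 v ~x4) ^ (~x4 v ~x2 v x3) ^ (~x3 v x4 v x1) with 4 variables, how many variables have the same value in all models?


Find all satisfying assignments: 7 model(s).
Check which variables have the same value in every model.
No variable is fixed across all models.
Backbone size = 0.

0


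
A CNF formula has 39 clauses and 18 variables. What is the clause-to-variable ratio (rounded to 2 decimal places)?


Clause-to-variable ratio = clauses / variables.
39 / 18 = 2.17.

2.17


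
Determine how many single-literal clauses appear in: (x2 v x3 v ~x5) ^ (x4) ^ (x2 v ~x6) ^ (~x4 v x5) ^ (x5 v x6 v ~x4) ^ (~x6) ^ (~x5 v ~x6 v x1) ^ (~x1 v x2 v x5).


A unit clause contains exactly one literal.
Unit clauses found: (x4), (~x6).
Count = 2.

2


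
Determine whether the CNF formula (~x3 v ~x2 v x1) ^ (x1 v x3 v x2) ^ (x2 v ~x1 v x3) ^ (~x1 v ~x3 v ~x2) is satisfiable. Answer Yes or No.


Check all 8 possible truth assignments.
Number of satisfying assignments found: 4.
The formula is satisfiable.

Yes


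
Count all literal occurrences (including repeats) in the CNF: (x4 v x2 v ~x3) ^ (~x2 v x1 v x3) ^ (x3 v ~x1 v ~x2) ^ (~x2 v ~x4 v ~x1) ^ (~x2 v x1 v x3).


Clause lengths: 3, 3, 3, 3, 3.
Sum = 3 + 3 + 3 + 3 + 3 = 15.

15


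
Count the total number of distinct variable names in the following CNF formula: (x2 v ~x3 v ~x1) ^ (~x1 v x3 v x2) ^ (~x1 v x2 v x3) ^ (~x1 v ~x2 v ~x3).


Identify each distinct variable in the formula.
Variables found: x1, x2, x3.
Total distinct variables = 3.

3


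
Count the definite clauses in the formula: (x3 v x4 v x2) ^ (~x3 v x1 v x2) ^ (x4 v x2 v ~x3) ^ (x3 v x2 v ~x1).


A definite clause has exactly one positive literal.
Clause 1: 3 positive -> not definite
Clause 2: 2 positive -> not definite
Clause 3: 2 positive -> not definite
Clause 4: 2 positive -> not definite
Definite clause count = 0.

0


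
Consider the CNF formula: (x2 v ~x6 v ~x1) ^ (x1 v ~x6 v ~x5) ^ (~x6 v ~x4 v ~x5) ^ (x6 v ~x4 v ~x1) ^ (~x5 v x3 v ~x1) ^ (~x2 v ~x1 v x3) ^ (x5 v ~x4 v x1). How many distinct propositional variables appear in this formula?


Identify each distinct variable in the formula.
Variables found: x1, x2, x3, x4, x5, x6.
Total distinct variables = 6.

6


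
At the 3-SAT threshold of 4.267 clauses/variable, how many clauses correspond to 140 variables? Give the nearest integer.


The 3-SAT phase transition occurs at approximately 4.267 clauses per variable.
m = 4.267 * 140 = 597.38.
Rounded to nearest integer: 597.

597


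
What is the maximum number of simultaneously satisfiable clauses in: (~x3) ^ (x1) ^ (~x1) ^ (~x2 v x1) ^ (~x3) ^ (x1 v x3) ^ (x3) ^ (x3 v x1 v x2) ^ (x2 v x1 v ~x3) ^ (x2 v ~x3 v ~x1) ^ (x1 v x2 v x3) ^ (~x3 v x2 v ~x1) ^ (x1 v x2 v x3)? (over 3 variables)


Enumerate all 8 truth assignments.
For each, count how many of the 13 clauses are satisfied.
The formula is not fully satisfiable, so the maximum is below 13.
Maximum simultaneously satisfiable clauses = 11.

11


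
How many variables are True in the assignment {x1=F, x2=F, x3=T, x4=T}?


The weight is the number of variables assigned True.
True variables: x3, x4.
Weight = 2.

2


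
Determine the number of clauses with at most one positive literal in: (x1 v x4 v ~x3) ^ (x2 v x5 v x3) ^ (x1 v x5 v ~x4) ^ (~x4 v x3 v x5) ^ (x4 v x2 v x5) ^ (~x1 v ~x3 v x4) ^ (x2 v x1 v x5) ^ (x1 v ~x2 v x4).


A Horn clause has at most one positive literal.
Clause 1: 2 positive lit(s) -> not Horn
Clause 2: 3 positive lit(s) -> not Horn
Clause 3: 2 positive lit(s) -> not Horn
Clause 4: 2 positive lit(s) -> not Horn
Clause 5: 3 positive lit(s) -> not Horn
Clause 6: 1 positive lit(s) -> Horn
Clause 7: 3 positive lit(s) -> not Horn
Clause 8: 2 positive lit(s) -> not Horn
Total Horn clauses = 1.

1


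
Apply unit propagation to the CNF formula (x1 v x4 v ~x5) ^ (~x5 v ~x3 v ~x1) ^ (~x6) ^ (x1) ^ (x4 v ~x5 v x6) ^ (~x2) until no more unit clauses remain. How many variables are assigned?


Unit propagation repeatedly assigns the literal in any unit clause, then simplifies.
Assignments in order: x6 = F, x1 = T, x2 = F.
No further unit clauses remain.
Total variables assigned = 3.

3


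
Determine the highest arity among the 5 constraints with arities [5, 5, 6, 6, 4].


The arities are: 5, 5, 6, 6, 4.
Scan for the maximum value.
Maximum arity = 6.

6


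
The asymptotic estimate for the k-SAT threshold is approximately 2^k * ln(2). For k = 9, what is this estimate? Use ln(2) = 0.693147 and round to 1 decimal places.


Using the asymptotic formula: threshold ~ 2^k * ln(2).
2^9 = 512.
512 * 0.693147 = 354.9.

354.9


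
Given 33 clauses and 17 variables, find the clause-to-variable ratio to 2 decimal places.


Clause-to-variable ratio = clauses / variables.
33 / 17 = 1.94.

1.94


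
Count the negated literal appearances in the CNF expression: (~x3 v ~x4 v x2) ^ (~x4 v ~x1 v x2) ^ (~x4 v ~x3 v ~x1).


Scan each clause for negated literals.
Clause 1: 2 negative; Clause 2: 2 negative; Clause 3: 3 negative.
Total negative literal occurrences = 7.

7


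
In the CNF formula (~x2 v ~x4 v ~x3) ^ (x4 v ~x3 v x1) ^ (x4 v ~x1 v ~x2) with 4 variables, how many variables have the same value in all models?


Find all satisfying assignments: 10 model(s).
Check which variables have the same value in every model.
No variable is fixed across all models.
Backbone size = 0.

0


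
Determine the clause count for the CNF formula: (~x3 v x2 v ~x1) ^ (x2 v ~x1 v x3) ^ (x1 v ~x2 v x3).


Each group enclosed in parentheses joined by ^ is one clause.
Counting the conjuncts: 3 clauses.

3


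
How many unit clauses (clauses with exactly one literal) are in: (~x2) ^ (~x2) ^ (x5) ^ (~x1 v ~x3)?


A unit clause contains exactly one literal.
Unit clauses found: (~x2), (~x2), (x5).
Count = 3.

3


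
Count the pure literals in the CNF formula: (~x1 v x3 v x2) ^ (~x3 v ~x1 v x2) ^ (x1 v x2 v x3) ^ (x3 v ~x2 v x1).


A pure literal appears in only one polarity across all clauses.
No pure literals found.
Count = 0.

0


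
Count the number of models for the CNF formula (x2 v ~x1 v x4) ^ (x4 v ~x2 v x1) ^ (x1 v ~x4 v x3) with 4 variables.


Enumerate all 16 truth assignments over 4 variables.
Test each against every clause.
Satisfying assignments found: 10.

10


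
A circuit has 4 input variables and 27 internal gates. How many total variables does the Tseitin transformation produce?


The Tseitin transformation introduces one auxiliary variable per gate.
Total variables = inputs + gates = 4 + 27 = 31.

31


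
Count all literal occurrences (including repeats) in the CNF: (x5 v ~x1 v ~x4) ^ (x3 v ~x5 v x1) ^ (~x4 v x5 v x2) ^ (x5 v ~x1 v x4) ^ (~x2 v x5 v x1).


Clause lengths: 3, 3, 3, 3, 3.
Sum = 3 + 3 + 3 + 3 + 3 = 15.

15


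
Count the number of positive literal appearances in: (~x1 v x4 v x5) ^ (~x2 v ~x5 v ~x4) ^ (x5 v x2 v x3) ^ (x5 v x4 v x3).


Scan each clause for unnegated literals.
Clause 1: 2 positive; Clause 2: 0 positive; Clause 3: 3 positive; Clause 4: 3 positive.
Total positive literal occurrences = 8.

8


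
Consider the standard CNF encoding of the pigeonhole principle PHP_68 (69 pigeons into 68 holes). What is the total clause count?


The PHP encoding has two parts:
1) At-least-one-hole clauses: 69 (one per pigeon, each with 68 literals).
2) At-most-one-pigeon-per-hole clauses: 68 holes * C(69,2) = 68 * 2346 = 159528.
Total clauses = 69 + 159528 = 159597.

159597


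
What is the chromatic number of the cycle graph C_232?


A cycle on an even number of vertices is bipartite: alternate two colors around the cycle.
Since 232 is even, two colors suffice, and at least two are needed because the graph has edges.
Chromatic number = 2.

2


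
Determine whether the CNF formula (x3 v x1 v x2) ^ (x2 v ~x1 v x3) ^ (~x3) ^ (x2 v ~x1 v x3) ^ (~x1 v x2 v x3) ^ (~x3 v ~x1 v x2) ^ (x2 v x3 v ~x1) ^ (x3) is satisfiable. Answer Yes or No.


Check all 8 possible truth assignments.
Number of satisfying assignments found: 0.
The formula is unsatisfiable.

No


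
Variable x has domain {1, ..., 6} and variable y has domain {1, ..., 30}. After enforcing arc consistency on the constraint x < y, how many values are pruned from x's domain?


For the constraint x < y, x needs a supporting value in y's domain.
x can be at most 29 (one less than y's maximum).
Valid x values from domain: 6 out of 6.
Pruned = 6 - 6 = 0.

0


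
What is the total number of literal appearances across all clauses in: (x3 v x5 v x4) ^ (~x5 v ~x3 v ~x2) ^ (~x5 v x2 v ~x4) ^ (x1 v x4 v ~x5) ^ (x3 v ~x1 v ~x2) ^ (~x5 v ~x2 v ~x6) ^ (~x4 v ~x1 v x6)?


Clause lengths: 3, 3, 3, 3, 3, 3, 3.
Sum = 3 + 3 + 3 + 3 + 3 + 3 + 3 = 21.

21


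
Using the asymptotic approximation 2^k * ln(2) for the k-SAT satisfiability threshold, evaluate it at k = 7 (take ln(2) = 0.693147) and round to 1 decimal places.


Using the asymptotic formula: threshold ~ 2^k * ln(2).
2^7 = 128.
128 * 0.693147 = 88.7.

88.7


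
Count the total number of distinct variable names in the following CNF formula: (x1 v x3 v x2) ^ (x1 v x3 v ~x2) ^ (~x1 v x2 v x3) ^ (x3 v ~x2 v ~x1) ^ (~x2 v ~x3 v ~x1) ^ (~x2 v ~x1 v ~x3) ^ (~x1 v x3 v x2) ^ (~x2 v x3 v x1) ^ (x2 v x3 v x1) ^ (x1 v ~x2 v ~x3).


Identify each distinct variable in the formula.
Variables found: x1, x2, x3.
Total distinct variables = 3.

3


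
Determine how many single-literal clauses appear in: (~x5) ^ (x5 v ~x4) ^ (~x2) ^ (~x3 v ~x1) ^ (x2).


A unit clause contains exactly one literal.
Unit clauses found: (~x5), (~x2), (x2).
Count = 3.

3


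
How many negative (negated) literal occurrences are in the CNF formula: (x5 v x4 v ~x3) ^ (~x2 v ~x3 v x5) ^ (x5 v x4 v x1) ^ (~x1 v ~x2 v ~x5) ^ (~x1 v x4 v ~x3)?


Scan each clause for negated literals.
Clause 1: 1 negative; Clause 2: 2 negative; Clause 3: 0 negative; Clause 4: 3 negative; Clause 5: 2 negative.
Total negative literal occurrences = 8.

8


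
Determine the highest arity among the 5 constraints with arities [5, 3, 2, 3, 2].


The arities are: 5, 3, 2, 3, 2.
Scan for the maximum value.
Maximum arity = 5.

5


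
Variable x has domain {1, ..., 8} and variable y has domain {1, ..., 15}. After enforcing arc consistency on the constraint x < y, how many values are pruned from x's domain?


For the constraint x < y, x needs a supporting value in y's domain.
x can be at most 14 (one less than y's maximum).
Valid x values from domain: 8 out of 8.
Pruned = 8 - 8 = 0.

0


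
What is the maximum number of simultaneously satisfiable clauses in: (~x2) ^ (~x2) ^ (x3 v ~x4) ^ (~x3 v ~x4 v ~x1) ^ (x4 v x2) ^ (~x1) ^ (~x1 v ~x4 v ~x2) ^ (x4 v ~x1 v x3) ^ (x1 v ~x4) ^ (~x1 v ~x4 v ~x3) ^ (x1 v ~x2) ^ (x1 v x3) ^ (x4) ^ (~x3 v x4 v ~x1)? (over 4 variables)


Enumerate all 16 truth assignments.
For each, count how many of the 14 clauses are satisfied.
The formula is not fully satisfiable, so the maximum is below 14.
Maximum simultaneously satisfiable clauses = 13.

13


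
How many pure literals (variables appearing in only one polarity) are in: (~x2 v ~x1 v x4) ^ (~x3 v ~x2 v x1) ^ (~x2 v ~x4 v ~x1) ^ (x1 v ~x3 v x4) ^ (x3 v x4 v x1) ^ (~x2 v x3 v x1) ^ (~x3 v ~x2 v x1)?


A pure literal appears in only one polarity across all clauses.
Pure literals: x2 (negative only).
Count = 1.

1


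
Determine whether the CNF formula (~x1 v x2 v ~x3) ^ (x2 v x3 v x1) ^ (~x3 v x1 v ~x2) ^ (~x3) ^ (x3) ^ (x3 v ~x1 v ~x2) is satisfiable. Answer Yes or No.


Check all 8 possible truth assignments.
Number of satisfying assignments found: 0.
The formula is unsatisfiable.

No


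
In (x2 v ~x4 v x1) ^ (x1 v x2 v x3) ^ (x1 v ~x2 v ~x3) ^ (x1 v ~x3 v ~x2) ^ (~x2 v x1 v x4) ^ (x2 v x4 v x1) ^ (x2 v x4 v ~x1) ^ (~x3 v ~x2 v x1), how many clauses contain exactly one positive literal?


A definite clause has exactly one positive literal.
Clause 1: 2 positive -> not definite
Clause 2: 3 positive -> not definite
Clause 3: 1 positive -> definite
Clause 4: 1 positive -> definite
Clause 5: 2 positive -> not definite
Clause 6: 3 positive -> not definite
Clause 7: 2 positive -> not definite
Clause 8: 1 positive -> definite
Definite clause count = 3.

3


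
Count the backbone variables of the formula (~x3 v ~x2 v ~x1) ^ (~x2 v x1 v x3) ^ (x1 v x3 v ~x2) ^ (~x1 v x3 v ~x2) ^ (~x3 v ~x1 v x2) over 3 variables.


Find all satisfying assignments: 4 model(s).
Check which variables have the same value in every model.
No variable is fixed across all models.
Backbone size = 0.

0


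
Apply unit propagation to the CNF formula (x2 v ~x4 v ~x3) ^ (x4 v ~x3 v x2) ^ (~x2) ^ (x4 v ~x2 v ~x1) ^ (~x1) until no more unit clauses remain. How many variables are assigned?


Unit propagation repeatedly assigns the literal in any unit clause, then simplifies.
Assignments in order: x2 = F, x1 = F.
No further unit clauses remain.
Total variables assigned = 2.

2


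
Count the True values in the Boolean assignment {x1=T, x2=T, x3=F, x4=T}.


The weight is the number of variables assigned True.
True variables: x1, x2, x4.
Weight = 3.

3


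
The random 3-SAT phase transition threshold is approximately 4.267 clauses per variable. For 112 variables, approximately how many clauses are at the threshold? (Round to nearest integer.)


The 3-SAT phase transition occurs at approximately 4.267 clauses per variable.
m = 4.267 * 112 = 477.904.
Rounded to nearest integer: 478.

478


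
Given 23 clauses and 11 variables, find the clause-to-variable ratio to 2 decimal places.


Clause-to-variable ratio = clauses / variables.
23 / 11 = 2.09.

2.09


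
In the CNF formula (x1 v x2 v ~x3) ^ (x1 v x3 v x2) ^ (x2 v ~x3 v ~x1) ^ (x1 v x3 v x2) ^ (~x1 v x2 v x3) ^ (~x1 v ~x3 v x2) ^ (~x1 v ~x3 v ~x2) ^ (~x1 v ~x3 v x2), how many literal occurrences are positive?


Scan each clause for unnegated literals.
Clause 1: 2 positive; Clause 2: 3 positive; Clause 3: 1 positive; Clause 4: 3 positive; Clause 5: 2 positive; Clause 6: 1 positive; Clause 7: 0 positive; Clause 8: 1 positive.
Total positive literal occurrences = 13.

13


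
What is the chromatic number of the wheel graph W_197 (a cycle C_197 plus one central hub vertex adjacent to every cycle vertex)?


W_197 consists of the cycle C_197 together with a hub vertex adjacent to every cycle vertex.
The cycle C_197 needs 3 colors (odd cycle -> 3).
The hub is adjacent to every cycle vertex, so it must receive a new color distinct from all of them.
Chromatic number = 3 + 1 = 4.

4


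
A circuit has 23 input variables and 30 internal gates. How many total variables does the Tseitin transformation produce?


The Tseitin transformation introduces one auxiliary variable per gate.
Total variables = inputs + gates = 23 + 30 = 53.

53


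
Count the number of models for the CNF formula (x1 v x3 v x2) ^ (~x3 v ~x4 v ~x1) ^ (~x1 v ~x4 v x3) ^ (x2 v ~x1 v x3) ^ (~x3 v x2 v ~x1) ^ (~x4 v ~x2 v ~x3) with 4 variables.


Enumerate all 16 truth assignments over 4 variables.
Test each against every clause.
Satisfying assignments found: 7.

7


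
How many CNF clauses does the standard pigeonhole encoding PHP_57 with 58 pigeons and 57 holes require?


The PHP encoding has two parts:
1) At-least-one-hole clauses: 58 (one per pigeon, each with 57 literals).
2) At-most-one-pigeon-per-hole clauses: 57 holes * C(58,2) = 57 * 1653 = 94221.
Total clauses = 58 + 94221 = 94279.

94279


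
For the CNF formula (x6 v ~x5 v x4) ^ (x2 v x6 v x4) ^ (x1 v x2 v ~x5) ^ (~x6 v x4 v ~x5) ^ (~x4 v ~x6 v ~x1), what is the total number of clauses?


Each group enclosed in parentheses joined by ^ is one clause.
Counting the conjuncts: 5 clauses.

5


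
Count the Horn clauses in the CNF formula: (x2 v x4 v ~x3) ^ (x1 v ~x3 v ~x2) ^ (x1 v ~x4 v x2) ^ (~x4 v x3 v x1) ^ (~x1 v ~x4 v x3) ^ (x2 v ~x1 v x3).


A Horn clause has at most one positive literal.
Clause 1: 2 positive lit(s) -> not Horn
Clause 2: 1 positive lit(s) -> Horn
Clause 3: 2 positive lit(s) -> not Horn
Clause 4: 2 positive lit(s) -> not Horn
Clause 5: 1 positive lit(s) -> Horn
Clause 6: 2 positive lit(s) -> not Horn
Total Horn clauses = 2.

2


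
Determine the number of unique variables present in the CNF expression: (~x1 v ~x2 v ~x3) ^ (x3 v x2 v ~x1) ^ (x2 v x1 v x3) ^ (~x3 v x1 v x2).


Identify each distinct variable in the formula.
Variables found: x1, x2, x3.
Total distinct variables = 3.

3


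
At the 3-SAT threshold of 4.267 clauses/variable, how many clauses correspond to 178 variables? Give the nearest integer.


The 3-SAT phase transition occurs at approximately 4.267 clauses per variable.
m = 4.267 * 178 = 759.526.
Rounded to nearest integer: 760.

760


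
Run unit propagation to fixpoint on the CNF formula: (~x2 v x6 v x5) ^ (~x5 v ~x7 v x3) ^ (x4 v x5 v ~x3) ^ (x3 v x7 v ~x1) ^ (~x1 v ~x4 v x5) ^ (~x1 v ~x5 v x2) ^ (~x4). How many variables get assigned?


Unit propagation repeatedly assigns the literal in any unit clause, then simplifies.
Assignments in order: x4 = F.
No further unit clauses remain.
Total variables assigned = 1.

1


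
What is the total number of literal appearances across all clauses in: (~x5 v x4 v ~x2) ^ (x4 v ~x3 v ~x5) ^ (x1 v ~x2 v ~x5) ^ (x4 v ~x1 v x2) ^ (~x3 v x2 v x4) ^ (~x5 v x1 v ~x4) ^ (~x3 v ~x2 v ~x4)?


Clause lengths: 3, 3, 3, 3, 3, 3, 3.
Sum = 3 + 3 + 3 + 3 + 3 + 3 + 3 = 21.

21


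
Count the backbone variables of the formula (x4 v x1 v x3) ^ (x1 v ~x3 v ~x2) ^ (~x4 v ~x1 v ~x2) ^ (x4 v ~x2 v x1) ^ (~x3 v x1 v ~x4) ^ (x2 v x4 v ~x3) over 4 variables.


Find all satisfying assignments: 7 model(s).
Check which variables have the same value in every model.
No variable is fixed across all models.
Backbone size = 0.

0


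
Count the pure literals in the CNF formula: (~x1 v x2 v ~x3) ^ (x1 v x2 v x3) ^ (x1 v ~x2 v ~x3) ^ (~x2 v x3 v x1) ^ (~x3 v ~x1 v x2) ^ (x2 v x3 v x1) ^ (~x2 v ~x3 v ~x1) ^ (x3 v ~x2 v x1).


A pure literal appears in only one polarity across all clauses.
No pure literals found.
Count = 0.

0


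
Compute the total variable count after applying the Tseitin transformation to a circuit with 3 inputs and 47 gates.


The Tseitin transformation introduces one auxiliary variable per gate.
Total variables = inputs + gates = 3 + 47 = 50.

50


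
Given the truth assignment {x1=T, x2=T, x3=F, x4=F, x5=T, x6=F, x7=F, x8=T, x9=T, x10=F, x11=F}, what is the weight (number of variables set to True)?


The weight is the number of variables assigned True.
True variables: x1, x2, x5, x8, x9.
Weight = 5.

5


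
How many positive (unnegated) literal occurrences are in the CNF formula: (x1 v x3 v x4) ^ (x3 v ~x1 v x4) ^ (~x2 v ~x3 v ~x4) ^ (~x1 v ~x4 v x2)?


Scan each clause for unnegated literals.
Clause 1: 3 positive; Clause 2: 2 positive; Clause 3: 0 positive; Clause 4: 1 positive.
Total positive literal occurrences = 6.

6


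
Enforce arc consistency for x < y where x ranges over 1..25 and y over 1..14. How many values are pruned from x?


For the constraint x < y, x needs a supporting value in y's domain.
x can be at most 13 (one less than y's maximum).
Valid x values from domain: 13 out of 25.
Pruned = 25 - 13 = 12.

12


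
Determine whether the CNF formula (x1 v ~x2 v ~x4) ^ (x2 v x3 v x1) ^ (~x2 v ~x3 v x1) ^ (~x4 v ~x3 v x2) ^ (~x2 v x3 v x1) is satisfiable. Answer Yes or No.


Check all 16 possible truth assignments.
Number of satisfying assignments found: 8.
The formula is satisfiable.

Yes


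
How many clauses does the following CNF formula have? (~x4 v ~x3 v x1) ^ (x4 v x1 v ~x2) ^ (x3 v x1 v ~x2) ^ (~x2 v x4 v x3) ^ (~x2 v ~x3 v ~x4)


Each group enclosed in parentheses joined by ^ is one clause.
Counting the conjuncts: 5 clauses.

5


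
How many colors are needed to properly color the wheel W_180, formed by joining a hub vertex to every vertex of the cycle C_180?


W_180 consists of the cycle C_180 together with a hub vertex adjacent to every cycle vertex.
The cycle C_180 needs 2 colors (even cycle -> 2).
The hub is adjacent to every cycle vertex, so it must receive a new color distinct from all of them.
Chromatic number = 2 + 1 = 3.

3


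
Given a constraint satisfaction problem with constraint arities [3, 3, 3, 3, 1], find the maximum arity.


The arities are: 3, 3, 3, 3, 1.
Scan for the maximum value.
Maximum arity = 3.

3


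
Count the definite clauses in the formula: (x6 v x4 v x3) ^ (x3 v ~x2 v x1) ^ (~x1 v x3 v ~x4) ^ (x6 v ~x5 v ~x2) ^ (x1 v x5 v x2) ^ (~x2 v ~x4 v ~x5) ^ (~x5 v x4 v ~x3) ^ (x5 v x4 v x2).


A definite clause has exactly one positive literal.
Clause 1: 3 positive -> not definite
Clause 2: 2 positive -> not definite
Clause 3: 1 positive -> definite
Clause 4: 1 positive -> definite
Clause 5: 3 positive -> not definite
Clause 6: 0 positive -> not definite
Clause 7: 1 positive -> definite
Clause 8: 3 positive -> not definite
Definite clause count = 3.

3


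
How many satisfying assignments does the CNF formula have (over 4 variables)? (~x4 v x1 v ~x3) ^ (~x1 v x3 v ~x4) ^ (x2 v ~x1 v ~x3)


Enumerate all 16 truth assignments over 4 variables.
Test each against every clause.
Satisfying assignments found: 10.

10


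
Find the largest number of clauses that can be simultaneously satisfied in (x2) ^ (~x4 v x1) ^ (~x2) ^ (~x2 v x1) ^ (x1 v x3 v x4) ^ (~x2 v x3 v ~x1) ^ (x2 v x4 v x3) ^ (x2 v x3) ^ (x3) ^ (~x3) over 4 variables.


Enumerate all 16 truth assignments.
For each, count how many of the 10 clauses are satisfied.
The formula is not fully satisfiable, so the maximum is below 10.
Maximum simultaneously satisfiable clauses = 8.

8


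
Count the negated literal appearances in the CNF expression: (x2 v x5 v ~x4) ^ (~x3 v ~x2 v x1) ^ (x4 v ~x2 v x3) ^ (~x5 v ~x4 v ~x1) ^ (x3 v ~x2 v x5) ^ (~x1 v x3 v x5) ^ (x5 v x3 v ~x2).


Scan each clause for negated literals.
Clause 1: 1 negative; Clause 2: 2 negative; Clause 3: 1 negative; Clause 4: 3 negative; Clause 5: 1 negative; Clause 6: 1 negative; Clause 7: 1 negative.
Total negative literal occurrences = 10.

10


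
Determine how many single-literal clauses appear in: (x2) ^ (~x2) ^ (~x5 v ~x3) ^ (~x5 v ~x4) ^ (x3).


A unit clause contains exactly one literal.
Unit clauses found: (x2), (~x2), (x3).
Count = 3.

3


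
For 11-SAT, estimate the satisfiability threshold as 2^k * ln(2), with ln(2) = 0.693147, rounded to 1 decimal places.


Using the asymptotic formula: threshold ~ 2^k * ln(2).
2^11 = 2048.
2048 * 0.693147 = 1419.6.

1419.6


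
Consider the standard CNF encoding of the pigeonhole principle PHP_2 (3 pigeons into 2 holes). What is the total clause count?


The PHP encoding has two parts:
1) At-least-one-hole clauses: 3 (one per pigeon, each with 2 literals).
2) At-most-one-pigeon-per-hole clauses: 2 holes * C(3,2) = 2 * 3 = 6.
Total clauses = 3 + 6 = 9.

9


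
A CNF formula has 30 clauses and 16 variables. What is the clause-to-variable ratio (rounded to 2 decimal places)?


Clause-to-variable ratio = clauses / variables.
30 / 16 = 1.88.

1.88


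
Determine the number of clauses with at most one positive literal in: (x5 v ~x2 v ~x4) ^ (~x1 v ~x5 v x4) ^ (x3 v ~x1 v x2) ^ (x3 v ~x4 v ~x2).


A Horn clause has at most one positive literal.
Clause 1: 1 positive lit(s) -> Horn
Clause 2: 1 positive lit(s) -> Horn
Clause 3: 2 positive lit(s) -> not Horn
Clause 4: 1 positive lit(s) -> Horn
Total Horn clauses = 3.

3


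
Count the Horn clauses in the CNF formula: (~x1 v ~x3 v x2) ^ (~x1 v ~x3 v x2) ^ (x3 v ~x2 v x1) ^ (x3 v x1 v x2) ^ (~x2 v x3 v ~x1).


A Horn clause has at most one positive literal.
Clause 1: 1 positive lit(s) -> Horn
Clause 2: 1 positive lit(s) -> Horn
Clause 3: 2 positive lit(s) -> not Horn
Clause 4: 3 positive lit(s) -> not Horn
Clause 5: 1 positive lit(s) -> Horn
Total Horn clauses = 3.

3


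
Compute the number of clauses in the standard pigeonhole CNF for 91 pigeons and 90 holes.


The PHP encoding has two parts:
1) At-least-one-hole clauses: 91 (one per pigeon, each with 90 literals).
2) At-most-one-pigeon-per-hole clauses: 90 holes * C(91,2) = 90 * 4095 = 368550.
Total clauses = 91 + 368550 = 368641.

368641


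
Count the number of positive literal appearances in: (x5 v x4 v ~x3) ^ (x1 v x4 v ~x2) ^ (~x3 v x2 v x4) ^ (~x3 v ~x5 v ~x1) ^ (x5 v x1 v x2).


Scan each clause for unnegated literals.
Clause 1: 2 positive; Clause 2: 2 positive; Clause 3: 2 positive; Clause 4: 0 positive; Clause 5: 3 positive.
Total positive literal occurrences = 9.

9


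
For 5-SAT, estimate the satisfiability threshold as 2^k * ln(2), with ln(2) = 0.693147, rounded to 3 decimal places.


Using the asymptotic formula: threshold ~ 2^k * ln(2).
2^5 = 32.
32 * 0.693147 = 22.181.

22.181


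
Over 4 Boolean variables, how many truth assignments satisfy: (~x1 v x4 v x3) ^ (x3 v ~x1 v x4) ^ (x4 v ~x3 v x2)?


Enumerate all 16 truth assignments over 4 variables.
Test each against every clause.
Satisfying assignments found: 12.

12


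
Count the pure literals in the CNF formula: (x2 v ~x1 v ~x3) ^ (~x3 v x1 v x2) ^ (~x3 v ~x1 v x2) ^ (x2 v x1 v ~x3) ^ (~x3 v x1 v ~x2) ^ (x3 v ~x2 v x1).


A pure literal appears in only one polarity across all clauses.
No pure literals found.
Count = 0.

0


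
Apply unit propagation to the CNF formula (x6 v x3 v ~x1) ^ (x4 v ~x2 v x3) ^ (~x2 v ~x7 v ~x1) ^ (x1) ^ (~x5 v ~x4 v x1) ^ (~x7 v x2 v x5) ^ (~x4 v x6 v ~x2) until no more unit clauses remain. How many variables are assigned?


Unit propagation repeatedly assigns the literal in any unit clause, then simplifies.
Assignments in order: x1 = T.
No further unit clauses remain.
Total variables assigned = 1.

1


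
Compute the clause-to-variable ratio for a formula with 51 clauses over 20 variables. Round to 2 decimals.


Clause-to-variable ratio = clauses / variables.
51 / 20 = 2.55.

2.55


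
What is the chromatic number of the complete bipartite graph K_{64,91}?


K_{64,91} is bipartite by definition: the two parts are independent sets, with every edge crossing between them.
Color all vertices in one part with color 1 and all vertices in the other part with color 2.
Since the graph has at least one edge, one color does not suffice.
Chromatic number = 2.

2


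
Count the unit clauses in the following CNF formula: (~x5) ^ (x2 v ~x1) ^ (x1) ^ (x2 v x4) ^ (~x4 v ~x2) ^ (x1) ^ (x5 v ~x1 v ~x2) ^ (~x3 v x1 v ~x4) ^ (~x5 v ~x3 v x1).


A unit clause contains exactly one literal.
Unit clauses found: (~x5), (x1), (x1).
Count = 3.

3


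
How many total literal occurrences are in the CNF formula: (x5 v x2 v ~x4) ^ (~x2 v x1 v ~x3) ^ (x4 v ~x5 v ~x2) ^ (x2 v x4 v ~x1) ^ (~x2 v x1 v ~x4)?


Clause lengths: 3, 3, 3, 3, 3.
Sum = 3 + 3 + 3 + 3 + 3 = 15.

15


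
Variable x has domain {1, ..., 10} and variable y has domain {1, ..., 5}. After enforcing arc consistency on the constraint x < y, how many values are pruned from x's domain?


For the constraint x < y, x needs a supporting value in y's domain.
x can be at most 4 (one less than y's maximum).
Valid x values from domain: 4 out of 10.
Pruned = 10 - 4 = 6.

6


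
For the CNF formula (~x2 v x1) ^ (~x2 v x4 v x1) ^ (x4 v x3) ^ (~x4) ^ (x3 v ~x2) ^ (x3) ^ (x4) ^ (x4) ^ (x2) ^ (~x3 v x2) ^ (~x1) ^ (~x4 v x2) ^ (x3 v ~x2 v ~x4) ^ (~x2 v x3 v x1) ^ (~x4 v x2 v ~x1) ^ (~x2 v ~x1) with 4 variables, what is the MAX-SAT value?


Enumerate all 16 truth assignments.
For each, count how many of the 16 clauses are satisfied.
The formula is not fully satisfiable, so the maximum is below 16.
Maximum simultaneously satisfiable clauses = 14.

14


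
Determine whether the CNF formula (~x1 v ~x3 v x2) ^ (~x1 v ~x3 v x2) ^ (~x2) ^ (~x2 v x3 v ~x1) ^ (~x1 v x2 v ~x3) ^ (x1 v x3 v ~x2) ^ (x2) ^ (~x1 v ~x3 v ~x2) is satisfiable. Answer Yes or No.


Check all 8 possible truth assignments.
Number of satisfying assignments found: 0.
The formula is unsatisfiable.

No


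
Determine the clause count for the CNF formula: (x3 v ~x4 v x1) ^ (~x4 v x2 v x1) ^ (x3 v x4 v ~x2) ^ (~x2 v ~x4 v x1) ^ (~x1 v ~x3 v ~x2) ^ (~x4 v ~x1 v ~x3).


Each group enclosed in parentheses joined by ^ is one clause.
Counting the conjuncts: 6 clauses.

6


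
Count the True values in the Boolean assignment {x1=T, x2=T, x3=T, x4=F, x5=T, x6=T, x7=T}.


The weight is the number of variables assigned True.
True variables: x1, x2, x3, x5, x6, x7.
Weight = 6.

6


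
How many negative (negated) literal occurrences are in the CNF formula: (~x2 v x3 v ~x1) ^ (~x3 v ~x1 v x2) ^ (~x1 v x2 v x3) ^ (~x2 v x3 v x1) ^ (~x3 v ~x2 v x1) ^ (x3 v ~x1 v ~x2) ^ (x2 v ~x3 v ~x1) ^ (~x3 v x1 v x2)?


Scan each clause for negated literals.
Clause 1: 2 negative; Clause 2: 2 negative; Clause 3: 1 negative; Clause 4: 1 negative; Clause 5: 2 negative; Clause 6: 2 negative; Clause 7: 2 negative; Clause 8: 1 negative.
Total negative literal occurrences = 13.

13


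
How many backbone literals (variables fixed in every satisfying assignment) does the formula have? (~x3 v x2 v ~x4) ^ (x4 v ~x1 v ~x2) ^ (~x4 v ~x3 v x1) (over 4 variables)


Find all satisfying assignments: 11 model(s).
Check which variables have the same value in every model.
No variable is fixed across all models.
Backbone size = 0.

0


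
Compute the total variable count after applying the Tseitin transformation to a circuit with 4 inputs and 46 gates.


The Tseitin transformation introduces one auxiliary variable per gate.
Total variables = inputs + gates = 4 + 46 = 50.

50


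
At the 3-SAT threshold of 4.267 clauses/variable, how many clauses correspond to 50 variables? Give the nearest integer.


The 3-SAT phase transition occurs at approximately 4.267 clauses per variable.
m = 4.267 * 50 = 213.35.
Rounded to nearest integer: 213.

213


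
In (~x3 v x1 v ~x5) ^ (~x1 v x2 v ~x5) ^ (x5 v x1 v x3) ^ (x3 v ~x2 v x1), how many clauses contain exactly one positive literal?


A definite clause has exactly one positive literal.
Clause 1: 1 positive -> definite
Clause 2: 1 positive -> definite
Clause 3: 3 positive -> not definite
Clause 4: 2 positive -> not definite
Definite clause count = 2.

2


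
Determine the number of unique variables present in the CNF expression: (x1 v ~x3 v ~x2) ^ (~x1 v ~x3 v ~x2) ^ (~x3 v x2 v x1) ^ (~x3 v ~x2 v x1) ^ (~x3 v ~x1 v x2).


Identify each distinct variable in the formula.
Variables found: x1, x2, x3.
Total distinct variables = 3.

3


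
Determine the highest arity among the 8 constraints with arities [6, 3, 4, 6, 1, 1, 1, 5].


The arities are: 6, 3, 4, 6, 1, 1, 1, 5.
Scan for the maximum value.
Maximum arity = 6.

6


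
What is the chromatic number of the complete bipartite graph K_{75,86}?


K_{75,86} is bipartite by definition: the two parts are independent sets, with every edge crossing between them.
Color all vertices in one part with color 1 and all vertices in the other part with color 2.
Since the graph has at least one edge, one color does not suffice.
Chromatic number = 2.

2


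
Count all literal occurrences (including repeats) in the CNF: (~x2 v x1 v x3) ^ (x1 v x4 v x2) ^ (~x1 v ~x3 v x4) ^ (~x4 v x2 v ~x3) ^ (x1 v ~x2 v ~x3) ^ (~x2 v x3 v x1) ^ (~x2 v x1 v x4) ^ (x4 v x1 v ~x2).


Clause lengths: 3, 3, 3, 3, 3, 3, 3, 3.
Sum = 3 + 3 + 3 + 3 + 3 + 3 + 3 + 3 = 24.

24


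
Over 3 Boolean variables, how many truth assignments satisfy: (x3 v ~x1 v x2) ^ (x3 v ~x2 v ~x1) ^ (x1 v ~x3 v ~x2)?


Enumerate all 8 truth assignments over 3 variables.
Test each against every clause.
Satisfying assignments found: 5.

5


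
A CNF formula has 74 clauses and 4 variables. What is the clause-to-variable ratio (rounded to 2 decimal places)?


Clause-to-variable ratio = clauses / variables.
74 / 4 = 18.5.

18.5


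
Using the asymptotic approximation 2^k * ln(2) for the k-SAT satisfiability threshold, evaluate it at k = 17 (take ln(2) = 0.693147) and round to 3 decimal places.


Using the asymptotic formula: threshold ~ 2^k * ln(2).
2^17 = 131072.
131072 * 0.693147 = 90852.164.

90852.164


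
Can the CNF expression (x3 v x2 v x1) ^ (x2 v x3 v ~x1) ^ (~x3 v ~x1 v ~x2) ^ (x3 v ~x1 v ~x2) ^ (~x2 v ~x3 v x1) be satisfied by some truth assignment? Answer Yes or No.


Check all 8 possible truth assignments.
Number of satisfying assignments found: 3.
The formula is satisfiable.

Yes


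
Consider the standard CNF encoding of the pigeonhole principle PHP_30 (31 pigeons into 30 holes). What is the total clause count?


The PHP encoding has two parts:
1) At-least-one-hole clauses: 31 (one per pigeon, each with 30 literals).
2) At-most-one-pigeon-per-hole clauses: 30 holes * C(31,2) = 30 * 465 = 13950.
Total clauses = 31 + 13950 = 13981.

13981


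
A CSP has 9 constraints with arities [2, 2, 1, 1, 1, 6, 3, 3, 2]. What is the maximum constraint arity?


The arities are: 2, 2, 1, 1, 1, 6, 3, 3, 2.
Scan for the maximum value.
Maximum arity = 6.

6


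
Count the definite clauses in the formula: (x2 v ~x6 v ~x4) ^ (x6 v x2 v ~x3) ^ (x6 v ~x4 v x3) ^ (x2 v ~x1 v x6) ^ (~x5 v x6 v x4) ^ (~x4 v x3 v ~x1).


A definite clause has exactly one positive literal.
Clause 1: 1 positive -> definite
Clause 2: 2 positive -> not definite
Clause 3: 2 positive -> not definite
Clause 4: 2 positive -> not definite
Clause 5: 2 positive -> not definite
Clause 6: 1 positive -> definite
Definite clause count = 2.

2


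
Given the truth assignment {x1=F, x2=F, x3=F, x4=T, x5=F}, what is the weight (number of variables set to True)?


The weight is the number of variables assigned True.
True variables: x4.
Weight = 1.

1


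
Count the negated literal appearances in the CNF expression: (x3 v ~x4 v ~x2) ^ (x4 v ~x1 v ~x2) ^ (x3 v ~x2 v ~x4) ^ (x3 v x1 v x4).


Scan each clause for negated literals.
Clause 1: 2 negative; Clause 2: 2 negative; Clause 3: 2 negative; Clause 4: 0 negative.
Total negative literal occurrences = 6.

6


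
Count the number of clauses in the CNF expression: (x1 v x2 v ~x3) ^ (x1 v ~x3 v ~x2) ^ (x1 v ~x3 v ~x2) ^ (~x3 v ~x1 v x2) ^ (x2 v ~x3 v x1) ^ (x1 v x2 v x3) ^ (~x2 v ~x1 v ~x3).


Each group enclosed in parentheses joined by ^ is one clause.
Counting the conjuncts: 7 clauses.

7


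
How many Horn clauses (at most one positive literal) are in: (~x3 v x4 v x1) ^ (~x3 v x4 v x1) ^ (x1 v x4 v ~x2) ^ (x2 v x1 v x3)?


A Horn clause has at most one positive literal.
Clause 1: 2 positive lit(s) -> not Horn
Clause 2: 2 positive lit(s) -> not Horn
Clause 3: 2 positive lit(s) -> not Horn
Clause 4: 3 positive lit(s) -> not Horn
Total Horn clauses = 0.

0


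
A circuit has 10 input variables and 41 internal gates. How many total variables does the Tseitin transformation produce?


The Tseitin transformation introduces one auxiliary variable per gate.
Total variables = inputs + gates = 10 + 41 = 51.

51


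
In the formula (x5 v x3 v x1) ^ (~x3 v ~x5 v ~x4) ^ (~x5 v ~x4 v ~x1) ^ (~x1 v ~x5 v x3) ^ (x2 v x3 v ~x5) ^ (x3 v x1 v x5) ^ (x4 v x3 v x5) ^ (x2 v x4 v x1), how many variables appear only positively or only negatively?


A pure literal appears in only one polarity across all clauses.
Pure literals: x2 (positive only).
Count = 1.

1


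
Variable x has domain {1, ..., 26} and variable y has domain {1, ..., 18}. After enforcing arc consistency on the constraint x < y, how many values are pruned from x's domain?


For the constraint x < y, x needs a supporting value in y's domain.
x can be at most 17 (one less than y's maximum).
Valid x values from domain: 17 out of 26.
Pruned = 26 - 17 = 9.

9


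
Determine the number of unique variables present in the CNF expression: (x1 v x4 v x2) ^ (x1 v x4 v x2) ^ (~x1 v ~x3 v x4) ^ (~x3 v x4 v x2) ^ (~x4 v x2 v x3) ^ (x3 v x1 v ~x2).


Identify each distinct variable in the formula.
Variables found: x1, x2, x3, x4.
Total distinct variables = 4.

4


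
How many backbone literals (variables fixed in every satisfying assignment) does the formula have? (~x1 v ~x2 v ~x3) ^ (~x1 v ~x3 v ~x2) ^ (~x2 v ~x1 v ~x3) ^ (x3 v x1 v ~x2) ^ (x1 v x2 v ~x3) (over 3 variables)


Find all satisfying assignments: 5 model(s).
Check which variables have the same value in every model.
No variable is fixed across all models.
Backbone size = 0.

0


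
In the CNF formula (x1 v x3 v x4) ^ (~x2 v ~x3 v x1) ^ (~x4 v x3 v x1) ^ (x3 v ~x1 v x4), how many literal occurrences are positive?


Scan each clause for unnegated literals.
Clause 1: 3 positive; Clause 2: 1 positive; Clause 3: 2 positive; Clause 4: 2 positive.
Total positive literal occurrences = 8.

8


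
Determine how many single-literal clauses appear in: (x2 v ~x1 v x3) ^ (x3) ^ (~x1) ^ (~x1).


A unit clause contains exactly one literal.
Unit clauses found: (x3), (~x1), (~x1).
Count = 3.

3


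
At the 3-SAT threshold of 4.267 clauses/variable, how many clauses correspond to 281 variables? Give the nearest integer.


The 3-SAT phase transition occurs at approximately 4.267 clauses per variable.
m = 4.267 * 281 = 1199.027.
Rounded to nearest integer: 1199.

1199


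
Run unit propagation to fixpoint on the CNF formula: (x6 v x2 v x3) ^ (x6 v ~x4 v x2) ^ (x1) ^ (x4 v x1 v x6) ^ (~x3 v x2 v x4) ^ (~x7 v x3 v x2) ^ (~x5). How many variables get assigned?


Unit propagation repeatedly assigns the literal in any unit clause, then simplifies.
Assignments in order: x1 = T, x5 = F.
No further unit clauses remain.
Total variables assigned = 2.

2


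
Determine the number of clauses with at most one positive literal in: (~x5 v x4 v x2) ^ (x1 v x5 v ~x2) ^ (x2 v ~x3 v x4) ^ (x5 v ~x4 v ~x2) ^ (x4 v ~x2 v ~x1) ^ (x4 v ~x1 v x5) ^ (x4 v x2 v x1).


A Horn clause has at most one positive literal.
Clause 1: 2 positive lit(s) -> not Horn
Clause 2: 2 positive lit(s) -> not Horn
Clause 3: 2 positive lit(s) -> not Horn
Clause 4: 1 positive lit(s) -> Horn
Clause 5: 1 positive lit(s) -> Horn
Clause 6: 2 positive lit(s) -> not Horn
Clause 7: 3 positive lit(s) -> not Horn
Total Horn clauses = 2.

2


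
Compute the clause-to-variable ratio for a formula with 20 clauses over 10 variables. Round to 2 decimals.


Clause-to-variable ratio = clauses / variables.
20 / 10 = 2.0.

2.0


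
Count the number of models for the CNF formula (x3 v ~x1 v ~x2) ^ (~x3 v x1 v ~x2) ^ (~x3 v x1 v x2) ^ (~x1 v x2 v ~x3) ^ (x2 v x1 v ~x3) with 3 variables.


Enumerate all 8 truth assignments over 3 variables.
Test each against every clause.
Satisfying assignments found: 4.

4


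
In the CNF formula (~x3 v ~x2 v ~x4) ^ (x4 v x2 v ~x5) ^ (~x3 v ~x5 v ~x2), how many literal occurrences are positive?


Scan each clause for unnegated literals.
Clause 1: 0 positive; Clause 2: 2 positive; Clause 3: 0 positive.
Total positive literal occurrences = 2.

2


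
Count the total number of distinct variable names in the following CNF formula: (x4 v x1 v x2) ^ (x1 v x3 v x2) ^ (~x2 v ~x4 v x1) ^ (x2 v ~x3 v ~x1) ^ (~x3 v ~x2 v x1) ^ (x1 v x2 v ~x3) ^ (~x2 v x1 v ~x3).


Identify each distinct variable in the formula.
Variables found: x1, x2, x3, x4.
Total distinct variables = 4.

4


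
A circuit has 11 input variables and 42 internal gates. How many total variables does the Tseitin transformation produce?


The Tseitin transformation introduces one auxiliary variable per gate.
Total variables = inputs + gates = 11 + 42 = 53.

53


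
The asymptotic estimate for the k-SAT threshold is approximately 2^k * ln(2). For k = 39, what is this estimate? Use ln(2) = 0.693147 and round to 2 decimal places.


Using the asymptotic formula: threshold ~ 2^k * ln(2).
2^39 = 549755813888.
549755813888 * 0.693147 = 381061593129.03.

381061593129.03
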